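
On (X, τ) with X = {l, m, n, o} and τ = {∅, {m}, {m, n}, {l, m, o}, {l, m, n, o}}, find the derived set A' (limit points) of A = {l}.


A' = {o}

For each x ∈ X, list the open sets U ∈ τ with x ∈ U, then check whether U ∩ (A ∖ {x}) ≠ ∅ for every such U.
  x = l: open {l, m, o} ∋ x has {l, m, o} ∩ (A ∖ {l}) = ∅, so x is NOT a limit point.
  x = m: open {m} ∋ x has {m} ∩ (A ∖ {m}) = ∅, so x is NOT a limit point.
  x = n: open {m, n} ∋ x has {m, n} ∩ (A ∖ {n}) = ∅, so x is NOT a limit point.
  x = o: opens ∋ x are {l, m, o}, {l, m, n, o}; each meets A ∖ {o}, so x IS a limit point.
Collecting: A' = {o}.


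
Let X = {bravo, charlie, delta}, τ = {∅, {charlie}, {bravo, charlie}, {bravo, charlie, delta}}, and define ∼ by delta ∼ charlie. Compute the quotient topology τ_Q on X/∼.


X/∼ = {[bravo], [charlie=delta]}; |τ_Q| = 2.

Equivalence classes: [bravo], [charlie=delta].
Quotient map π: X → X/∼ sends bravo ↦ [bravo], charlie ↦ [charlie=delta], delta ↦ [charlie=delta].
For each subset V ⊆ X/∼, compute π^{-1}(V) ⊆ X and check whether π^{-1}(V) ∈ τ. V is open in τ_Q iff π^{-1}(V) ∈ τ.
  V = {}: π^{-1}(V) = ∅ ∈ τ ✓.
  V = {[bravo]}: π^{-1}(V) = {bravo} ∉ τ ✗.
  V = {[charlie=delta]}: π^{-1}(V) = {charlie, delta} ∉ τ ✗.
  V = {[bravo], [charlie=delta]}: π^{-1}(V) = {bravo, charlie, delta} ∈ τ ✓.
Open sets in the quotient: τ_Q = {{}, {[bravo], [charlie=delta]}} (2 elements).


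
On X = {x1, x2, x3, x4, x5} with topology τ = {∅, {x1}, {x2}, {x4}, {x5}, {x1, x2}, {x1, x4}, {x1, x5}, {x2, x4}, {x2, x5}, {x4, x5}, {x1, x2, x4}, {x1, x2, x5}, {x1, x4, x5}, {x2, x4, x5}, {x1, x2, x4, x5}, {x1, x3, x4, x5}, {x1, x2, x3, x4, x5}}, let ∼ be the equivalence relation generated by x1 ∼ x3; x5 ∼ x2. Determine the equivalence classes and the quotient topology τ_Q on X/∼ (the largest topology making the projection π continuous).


X/∼ = {[x1=x3], [x2=x5], [x4]}; |τ_Q| = 5.

Equivalence classes: [x1=x3], [x2=x5], [x4].
Quotient map π: X → X/∼ sends x1 ↦ [x1=x3], x2 ↦ [x2=x5], x3 ↦ [x1=x3], x4 ↦ [x4], x5 ↦ [x2=x5].
For each subset V ⊆ X/∼, compute π^{-1}(V) ⊆ X and check whether π^{-1}(V) ∈ τ. V is open in τ_Q iff π^{-1}(V) ∈ τ.
  V = {}: π^{-1}(V) = ∅ ∈ τ ✓.
  V = {[x1=x3]}: π^{-1}(V) = {x1, x3} ∉ τ ✗.
  V = {[x2=x5]}: π^{-1}(V) = {x2, x5} ∈ τ ✓.
  V = {[x1=x3], [x2=x5]}: π^{-1}(V) = {x1, x2, x3, x5} ∉ τ ✗.
  V = {[x4]}: π^{-1}(V) = {x4} ∈ τ ✓.
  V = {[x1=x3], [x4]}: π^{-1}(V) = {x1, x3, x4} ∉ τ ✗.
  V = {[x2=x5], [x4]}: π^{-1}(V) = {x2, x4, x5} ∈ τ ✓.
  V = {[x1=x3], [x2=x5], [x4]}: π^{-1}(V) = {x1, x2, x3, x4, x5} ∈ τ ✓.
Open sets in the quotient: τ_Q = {{}, {[x2=x5]}, {[x4]}, {[x2=x5], [x4]}, {[x1=x3], [x2=x5], [x4]}} (5 elements).


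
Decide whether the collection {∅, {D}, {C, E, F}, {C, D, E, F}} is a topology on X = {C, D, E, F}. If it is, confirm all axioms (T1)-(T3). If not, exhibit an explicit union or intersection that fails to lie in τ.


τ IS a topology on X.

Axiom (T1): ∅ ∈ τ? Yes; X ∈ τ? Yes.
Axiom (T2/T3): check pairwise unions and intersections of members of τ.
All pairwise intersections and unions checked — each lies in τ. Therefore τ satisfies (T1), (T2), (T3): it IS a topology on X.


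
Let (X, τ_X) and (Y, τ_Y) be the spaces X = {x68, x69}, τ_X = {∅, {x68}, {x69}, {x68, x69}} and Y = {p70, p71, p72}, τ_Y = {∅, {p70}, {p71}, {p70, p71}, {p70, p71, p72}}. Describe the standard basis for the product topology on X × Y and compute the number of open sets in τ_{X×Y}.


Basis B = {∅ × ∅, {x68} × {p70}, {x68} × {p71}, {x69} × {p70}, {x69} × {p71}, {x68} × {p70, p71}, {x68, x69} × {p70}, {x68, x69} × {p71}, {x69} × {p70, p71}, {x68} × {p70, p71, p72}, {x69} × {p70, p71, p72}, {x68, x69} × {p70, p71}, {x68, x69} × {p70, p71, p72}}; |τ_{X×Y}| = 25.

Enumerate products U × V with U ∈ τ_X, V ∈ τ_Y (deduplicated):
  ∅ × ∅ = {} (∅)
  {x68} × {p70} = {(x68,p70)}
  {x68} × {p71} = {(x68,p71)}
  {x69} × {p70} = {(x69,p70)}
  {x69} × {p71} = {(x69,p71)}
  {x68} × {p70, p71} = {(x68,p70), (x68,p71)}
  {x68, x69} × {p70} = {(x68,p70), (x69,p70)}
  {x68, x69} × {p71} = {(x68,p71), (x69,p71)}
  {x69} × {p70, p71} = {(x69,p70), (x69,p71)}
  {x68} × {p70, p71, p72} = {(x68,p70), (x68,p71), (x68,p72)}
  {x69} × {p70, p71, p72} = {(x69,p70), (x69,p71), (x69,p72)}
  {x68, x69} × {p70, p71} = {(x68,p70), (x68,p71), (x69,p70), (x69,p71)}
  {x68, x69} × {p70, p71, p72} = {(x68,p70), (x68,p71), (x68,p72), (x69,p70), (x69,p71), (x69,p72)}
These 13 distinct sets form the basis B.
Close under arbitrary unions to get τ_{X×Y}; counting gives |τ_{X×Y}| = 25.


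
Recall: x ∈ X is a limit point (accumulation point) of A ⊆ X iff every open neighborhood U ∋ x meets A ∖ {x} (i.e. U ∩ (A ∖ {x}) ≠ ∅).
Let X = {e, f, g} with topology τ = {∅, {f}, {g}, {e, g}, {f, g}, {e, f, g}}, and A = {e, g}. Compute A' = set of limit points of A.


A' = {e}

For each x ∈ X, list the open sets U ∈ τ with x ∈ U, then check whether U ∩ (A ∖ {x}) ≠ ∅ for every such U.
  x = e: opens ∋ x are {e, g}, {e, f, g}; each meets A ∖ {e}, so x IS a limit point.
  x = f: open {f} ∋ x has {f} ∩ (A ∖ {f}) = ∅, so x is NOT a limit point.
  x = g: open {g} ∋ x has {g} ∩ (A ∖ {g}) = ∅, so x is NOT a limit point.
Collecting: A' = {e}.


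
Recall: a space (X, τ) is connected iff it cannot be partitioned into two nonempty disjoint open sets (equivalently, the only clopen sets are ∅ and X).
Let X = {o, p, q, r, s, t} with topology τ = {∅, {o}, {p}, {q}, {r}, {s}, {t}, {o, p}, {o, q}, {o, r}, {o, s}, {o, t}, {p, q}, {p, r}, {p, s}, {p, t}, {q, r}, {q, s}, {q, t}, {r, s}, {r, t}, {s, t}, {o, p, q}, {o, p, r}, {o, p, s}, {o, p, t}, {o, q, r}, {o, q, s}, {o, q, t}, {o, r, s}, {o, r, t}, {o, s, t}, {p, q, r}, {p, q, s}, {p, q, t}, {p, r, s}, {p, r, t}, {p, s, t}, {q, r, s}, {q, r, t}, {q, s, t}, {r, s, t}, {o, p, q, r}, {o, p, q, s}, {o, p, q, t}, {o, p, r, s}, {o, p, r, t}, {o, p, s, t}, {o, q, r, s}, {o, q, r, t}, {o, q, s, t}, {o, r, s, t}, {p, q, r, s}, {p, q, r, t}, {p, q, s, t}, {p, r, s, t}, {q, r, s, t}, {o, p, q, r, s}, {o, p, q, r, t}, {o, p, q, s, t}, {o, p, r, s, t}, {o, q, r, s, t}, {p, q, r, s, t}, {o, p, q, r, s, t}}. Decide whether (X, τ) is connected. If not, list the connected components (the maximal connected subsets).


(X, τ) is disconnected; components = [{o}, {p}, {q}, {r}, {s}, {t}].

Find clopen sets (U ∈ τ with X ∖ U ∈ τ):
  U = ∅, X ∖ U = {o, p, q, r, s, t} — both open, so U is clopen.
  U = {o}, X ∖ U = {p, q, r, s, t} — both open, so U is clopen.
  U = {p}, X ∖ U = {o, q, r, s, t} — both open, so U is clopen.
  U = {q}, X ∖ U = {o, p, r, s, t} — both open, so U is clopen.
  U = {r}, X ∖ U = {o, p, q, s, t} — both open, so U is clopen.
  U = {s}, X ∖ U = {o, p, q, r, t} — both open, so U is clopen.
  U = {t}, X ∖ U = {o, p, q, r, s} — both open, so U is clopen.
  U = {o, p}, X ∖ U = {q, r, s, t} — both open, so U is clopen.
  U = {o, q}, X ∖ U = {p, r, s, t} — both open, so U is clopen.
  U = {o, r}, X ∖ U = {p, q, s, t} — both open, so U is clopen.
  U = {o, s}, X ∖ U = {p, q, r, t} — both open, so U is clopen.
  U = {o, t}, X ∖ U = {p, q, r, s} — both open, so U is clopen.
  U = {p, q}, X ∖ U = {o, r, s, t} — both open, so U is clopen.
  U = {p, r}, X ∖ U = {o, q, s, t} — both open, so U is clopen.
  U = {p, s}, X ∖ U = {o, q, r, t} — both open, so U is clopen.
  U = {p, t}, X ∖ U = {o, q, r, s} — both open, so U is clopen.
  U = {q, r}, X ∖ U = {o, p, s, t} — both open, so U is clopen.
  U = {q, s}, X ∖ U = {o, p, r, t} — both open, so U is clopen.
  U = {q, t}, X ∖ U = {o, p, r, s} — both open, so U is clopen.
  U = {r, s}, X ∖ U = {o, p, q, t} — both open, so U is clopen.
  U = {r, t}, X ∖ U = {o, p, q, s} — both open, so U is clopen.
  U = {s, t}, X ∖ U = {o, p, q, r} — both open, so U is clopen.
  U = {o, p, q}, X ∖ U = {r, s, t} — both open, so U is clopen.
  U = {o, p, r}, X ∖ U = {q, s, t} — both open, so U is clopen.
  U = {o, p, s}, X ∖ U = {q, r, t} — both open, so U is clopen.
  U = {o, p, t}, X ∖ U = {q, r, s} — both open, so U is clopen.
  U = {o, q, r}, X ∖ U = {p, s, t} — both open, so U is clopen.
  U = {o, q, s}, X ∖ U = {p, r, t} — both open, so U is clopen.
  U = {o, q, t}, X ∖ U = {p, r, s} — both open, so U is clopen.
  U = {o, r, s}, X ∖ U = {p, q, t} — both open, so U is clopen.
  U = {o, r, t}, X ∖ U = {p, q, s} — both open, so U is clopen.
  U = {o, s, t}, X ∖ U = {p, q, r} — both open, so U is clopen.
  U = {p, q, r}, X ∖ U = {o, s, t} — both open, so U is clopen.
  U = {p, q, s}, X ∖ U = {o, r, t} — both open, so U is clopen.
  U = {p, q, t}, X ∖ U = {o, r, s} — both open, so U is clopen.
  U = {p, r, s}, X ∖ U = {o, q, t} — both open, so U is clopen.
  U = {p, r, t}, X ∖ U = {o, q, s} — both open, so U is clopen.
  U = {p, s, t}, X ∖ U = {o, q, r} — both open, so U is clopen.
  U = {q, r, s}, X ∖ U = {o, p, t} — both open, so U is clopen.
  U = {q, r, t}, X ∖ U = {o, p, s} — both open, so U is clopen.
  U = {q, s, t}, X ∖ U = {o, p, r} — both open, so U is clopen.
  U = {r, s, t}, X ∖ U = {o, p, q} — both open, so U is clopen.
  U = {o, p, q, r}, X ∖ U = {s, t} — both open, so U is clopen.
  U = {o, p, q, s}, X ∖ U = {r, t} — both open, so U is clopen.
  U = {o, p, q, t}, X ∖ U = {r, s} — both open, so U is clopen.
  U = {o, p, r, s}, X ∖ U = {q, t} — both open, so U is clopen.
  U = {o, p, r, t}, X ∖ U = {q, s} — both open, so U is clopen.
  U = {o, p, s, t}, X ∖ U = {q, r} — both open, so U is clopen.
  U = {o, q, r, s}, X ∖ U = {p, t} — both open, so U is clopen.
  U = {o, q, r, t}, X ∖ U = {p, s} — both open, so U is clopen.
  U = {o, q, s, t}, X ∖ U = {p, r} — both open, so U is clopen.
  U = {o, r, s, t}, X ∖ U = {p, q} — both open, so U is clopen.
  U = {p, q, r, s}, X ∖ U = {o, t} — both open, so U is clopen.
  U = {p, q, r, t}, X ∖ U = {o, s} — both open, so U is clopen.
  U = {p, q, s, t}, X ∖ U = {o, r} — both open, so U is clopen.
  U = {p, r, s, t}, X ∖ U = {o, q} — both open, so U is clopen.
  U = {q, r, s, t}, X ∖ U = {o, p} — both open, so U is clopen.
  U = {o, p, q, r, s}, X ∖ U = {t} — both open, so U is clopen.
  U = {o, p, q, r, t}, X ∖ U = {s} — both open, so U is clopen.
  U = {o, p, q, s, t}, X ∖ U = {r} — both open, so U is clopen.
  U = {o, p, r, s, t}, X ∖ U = {q} — both open, so U is clopen.
  U = {o, q, r, s, t}, X ∖ U = {p} — both open, so U is clopen.
  U = {p, q, r, s, t}, X ∖ U = {o} — both open, so U is clopen.
  U = {o, p, q, r, s, t}, X ∖ U = ∅ — both open, so U is clopen.
Nontrivial clopen(s) exist: e.g. {t}. So (X, τ) is disconnected.
Compute connected components by grouping points that agree on all clopens:
  component: {o}
  component: {p}
  component: {q}
  component: {r}
  component: {s}
  component: {t}


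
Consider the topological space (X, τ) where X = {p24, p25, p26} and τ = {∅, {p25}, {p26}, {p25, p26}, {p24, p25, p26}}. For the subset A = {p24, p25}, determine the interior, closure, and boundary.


int(A) = {p25}, cl(A) = {p24, p25}, ∂A = {p24}.

Closed sets in (X, τ) are complements of opens:
  closed(X, τ) = {∅, {p24}, {p24, p25}, {p24, p26}, {p24, p25, p26}}.
int(A) = ⋃ {U ∈ τ : U ⊆ A}. Opens contained in A: ∅, {p25}.
Taking the union of these: int(A) = {p25}.
cl(A) = ⋂ {C closed : A ⊆ C}. Closed sets containing A: {p24, p25}, {p24, p25, p26}.
Intersecting these: cl(A) = {p24, p25}.
∂A = cl(A) ∖ int(A) = {p24, p25} ∖ {p25} = {p24}.


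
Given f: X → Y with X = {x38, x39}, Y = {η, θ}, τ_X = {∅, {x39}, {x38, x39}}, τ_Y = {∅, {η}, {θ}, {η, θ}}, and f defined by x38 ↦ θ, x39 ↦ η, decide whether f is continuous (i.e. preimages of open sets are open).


f is NOT continuous.

Compute f^{-1}(U) for each U ∈ τ_Y:
  U = ∅: f^{-1}(U) = ∅ ∈ τ_X ✓.
  U = {η}: f^{-1}(U) = {x39} ∈ τ_X ✓.
  U = {θ}: f^{-1}(U) = {x38} ∉ τ_X ✗.
  U = {η, θ}: f^{-1}(U) = {x38, x39} ∈ τ_X ✓.
Found U = {θ} with f^{-1}(U) = {x38} not in τ_X. Therefore f is NOT continuous.


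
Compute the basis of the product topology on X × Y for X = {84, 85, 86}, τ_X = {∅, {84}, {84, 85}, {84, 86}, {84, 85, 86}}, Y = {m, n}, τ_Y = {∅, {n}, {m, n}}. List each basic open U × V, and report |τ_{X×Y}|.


Basis B = {∅ × ∅, {84} × {n}, {84} × {m, n}, {84, 85} × {n}, {84, 86} × {n}, {84, 85, 86} × {n}, {84, 85} × {m, n}, {84, 86} × {m, n}, {84, 85, 86} × {m, n}}; |τ_{X×Y}| = 14.

Enumerate products U × V with U ∈ τ_X, V ∈ τ_Y (deduplicated):
  ∅ × ∅ = {} (∅)
  {84} × {n} = {(84,n)}
  {84} × {m, n} = {(84,m), (84,n)}
  {84, 85} × {n} = {(84,n), (85,n)}
  {84, 86} × {n} = {(84,n), (86,n)}
  {84, 85, 86} × {n} = {(84,n), (85,n), (86,n)}
  {84, 85} × {m, n} = {(84,m), (84,n), (85,m), (85,n)}
  {84, 86} × {m, n} = {(84,m), (84,n), (86,m), (86,n)}
  {84, 85, 86} × {m, n} = {(84,m), (84,n), (85,m), (85,n), (86,m), (86,n)}
These 9 distinct sets form the basis B.
Close under arbitrary unions to get τ_{X×Y}; counting gives |τ_{X×Y}| = 14.


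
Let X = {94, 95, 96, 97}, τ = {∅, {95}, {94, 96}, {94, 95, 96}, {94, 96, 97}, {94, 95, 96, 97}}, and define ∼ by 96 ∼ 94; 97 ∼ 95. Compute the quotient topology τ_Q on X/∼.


X/∼ = {[94=96], [95=97]}; |τ_Q| = 3.

Equivalence classes: [94=96], [95=97].
Quotient map π: X → X/∼ sends 94 ↦ [94=96], 95 ↦ [95=97], 96 ↦ [94=96], 97 ↦ [95=97].
For each subset V ⊆ X/∼, compute π^{-1}(V) ⊆ X and check whether π^{-1}(V) ∈ τ. V is open in τ_Q iff π^{-1}(V) ∈ τ.
  V = {}: π^{-1}(V) = ∅ ∈ τ ✓.
  V = {[94=96]}: π^{-1}(V) = {94, 96} ∈ τ ✓.
  V = {[95=97]}: π^{-1}(V) = {95, 97} ∉ τ ✗.
  V = {[94=96], [95=97]}: π^{-1}(V) = {94, 95, 96, 97} ∈ τ ✓.
Open sets in the quotient: τ_Q = {{}, {[94=96]}, {[94=96], [95=97]}} (3 elements).


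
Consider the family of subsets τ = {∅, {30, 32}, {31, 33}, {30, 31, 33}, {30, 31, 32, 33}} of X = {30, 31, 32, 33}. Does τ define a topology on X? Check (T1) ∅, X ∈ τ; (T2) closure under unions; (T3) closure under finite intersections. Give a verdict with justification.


τ is NOT a topology on X.

Axiom (T1): ∅ ∈ τ? Yes; X ∈ τ? Yes.
Axiom (T2/T3): check pairwise unions and intersections of members of τ.
Counterexample for (T3): {30, 32} ∩ {30, 31, 33} = {30} ∉ τ. Therefore τ is NOT a topology.


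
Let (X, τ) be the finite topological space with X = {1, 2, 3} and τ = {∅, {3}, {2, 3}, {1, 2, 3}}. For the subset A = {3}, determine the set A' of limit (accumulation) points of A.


A' = {1, 2}

For each x ∈ X, list the open sets U ∈ τ with x ∈ U, then check whether U ∩ (A ∖ {x}) ≠ ∅ for every such U.
  x = 1: opens ∋ x are {1, 2, 3}; each meets A ∖ {1}, so x IS a limit point.
  x = 2: opens ∋ x are {2, 3}, {1, 2, 3}; each meets A ∖ {2}, so x IS a limit point.
  x = 3: open {3} ∋ x has {3} ∩ (A ∖ {3}) = ∅, so x is NOT a limit point.
Collecting: A' = {1, 2}.


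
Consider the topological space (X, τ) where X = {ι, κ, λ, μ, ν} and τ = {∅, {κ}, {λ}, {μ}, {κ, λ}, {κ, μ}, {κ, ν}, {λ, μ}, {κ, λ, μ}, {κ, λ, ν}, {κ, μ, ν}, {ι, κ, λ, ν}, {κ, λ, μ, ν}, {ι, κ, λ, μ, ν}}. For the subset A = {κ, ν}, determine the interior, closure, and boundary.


int(A) = {κ, ν}, cl(A) = {ι, κ, ν}, ∂A = {ι}.

Closed sets in (X, τ) are complements of opens:
  closed(X, τ) = {∅, {ι}, {μ}, {ι, λ}, {ι, μ}, {ι, ν}, {ι, κ, ν}, {ι, λ, μ}, {ι, λ, ν}, {ι, μ, ν}, {ι, κ, λ, ν}, {ι, κ, μ, ν}, {ι, λ, μ, ν}, {ι, κ, λ, μ, ν}}.
int(A) = ⋃ {U ∈ τ : U ⊆ A}. Opens contained in A: ∅, {κ}, {κ, ν}.
Taking the union of these: int(A) = {κ, ν}.
cl(A) = ⋂ {C closed : A ⊆ C}. Closed sets containing A: {ι, κ, ν}, {ι, κ, λ, ν}, {ι, κ, μ, ν}, {ι, κ, λ, μ, ν}.
Intersecting these: cl(A) = {ι, κ, ν}.
∂A = cl(A) ∖ int(A) = {ι, κ, ν} ∖ {κ, ν} = {ι}.


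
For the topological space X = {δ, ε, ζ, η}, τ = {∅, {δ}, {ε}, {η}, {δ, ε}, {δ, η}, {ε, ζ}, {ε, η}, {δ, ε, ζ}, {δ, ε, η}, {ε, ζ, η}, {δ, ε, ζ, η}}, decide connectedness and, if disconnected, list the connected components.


(X, τ) is disconnected; components = [{δ}, {η}, {ε, ζ}].

Find clopen sets (U ∈ τ with X ∖ U ∈ τ):
  U = ∅, X ∖ U = {δ, ε, ζ, η} — both open, so U is clopen.
  U = {δ}, X ∖ U = {ε, ζ, η} — both open, so U is clopen.
  U = {η}, X ∖ U = {δ, ε, ζ} — both open, so U is clopen.
  U = {δ, η}, X ∖ U = {ε, ζ} — both open, so U is clopen.
  U = {ε, ζ}, X ∖ U = {δ, η} — both open, so U is clopen.
  U = {δ, ε, ζ}, X ∖ U = {η} — both open, so U is clopen.
  U = {ε, ζ, η}, X ∖ U = {δ} — both open, so U is clopen.
  U = {δ, ε, ζ, η}, X ∖ U = ∅ — both open, so U is clopen.
Nontrivial clopen(s) exist: e.g. {ε, ζ}. So (X, τ) is disconnected.
Compute connected components by grouping points that agree on all clopens:
  component: {δ}
  component: {η}
  component: {ε, ζ}


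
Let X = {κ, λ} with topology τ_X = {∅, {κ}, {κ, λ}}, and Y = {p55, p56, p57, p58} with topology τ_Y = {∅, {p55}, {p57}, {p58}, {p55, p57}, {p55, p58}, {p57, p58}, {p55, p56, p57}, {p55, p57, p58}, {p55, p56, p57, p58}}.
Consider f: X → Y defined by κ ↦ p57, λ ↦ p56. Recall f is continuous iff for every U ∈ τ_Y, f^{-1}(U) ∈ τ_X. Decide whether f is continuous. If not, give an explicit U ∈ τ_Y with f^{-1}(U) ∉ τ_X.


f IS continuous.

Compute f^{-1}(U) for each U ∈ τ_Y:
  U = ∅: f^{-1}(U) = ∅ ∈ τ_X ✓.
  U = {p55}: f^{-1}(U) = ∅ ∈ τ_X ✓.
  U = {p57}: f^{-1}(U) = {κ} ∈ τ_X ✓.
  U = {p58}: f^{-1}(U) = ∅ ∈ τ_X ✓.
  U = {p55, p57}: f^{-1}(U) = {κ} ∈ τ_X ✓.
  U = {p55, p58}: f^{-1}(U) = ∅ ∈ τ_X ✓.
  U = {p57, p58}: f^{-1}(U) = {κ} ∈ τ_X ✓.
  U = {p55, p56, p57}: f^{-1}(U) = {κ, λ} ∈ τ_X ✓.
  U = {p55, p57, p58}: f^{-1}(U) = {κ} ∈ τ_X ✓.
  U = {p55, p56, p57, p58}: f^{-1}(U) = {κ, λ} ∈ τ_X ✓.
Every preimage lies in τ_X, so f IS continuous.


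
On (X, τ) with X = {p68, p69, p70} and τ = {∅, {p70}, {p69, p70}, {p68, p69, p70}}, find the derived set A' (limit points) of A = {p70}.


A' = {p68, p69}

For each x ∈ X, list the open sets U ∈ τ with x ∈ U, then check whether U ∩ (A ∖ {x}) ≠ ∅ for every such U.
  x = p68: opens ∋ x are {p68, p69, p70}; each meets A ∖ {p68}, so x IS a limit point.
  x = p69: opens ∋ x are {p69, p70}, {p68, p69, p70}; each meets A ∖ {p69}, so x IS a limit point.
  x = p70: open {p70} ∋ x has {p70} ∩ (A ∖ {p70}) = ∅, so x is NOT a limit point.
Collecting: A' = {p68, p69}.


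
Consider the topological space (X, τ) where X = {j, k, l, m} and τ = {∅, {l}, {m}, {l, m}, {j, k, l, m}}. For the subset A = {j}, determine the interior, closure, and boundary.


int(A) = ∅, cl(A) = {j, k}, ∂A = {j, k}.

Closed sets in (X, τ) are complements of opens:
  closed(X, τ) = {∅, {j, k}, {j, k, l}, {j, k, m}, {j, k, l, m}}.
int(A) = ⋃ {U ∈ τ : U ⊆ A}. Opens contained in A: ∅.
Taking the union of these: int(A) = ∅.
cl(A) = ⋂ {C closed : A ⊆ C}. Closed sets containing A: {j, k}, {j, k, l}, {j, k, m}, {j, k, l, m}.
Intersecting these: cl(A) = {j, k}.
∂A = cl(A) ∖ int(A) = {j, k} ∖ ∅ = {j, k}.


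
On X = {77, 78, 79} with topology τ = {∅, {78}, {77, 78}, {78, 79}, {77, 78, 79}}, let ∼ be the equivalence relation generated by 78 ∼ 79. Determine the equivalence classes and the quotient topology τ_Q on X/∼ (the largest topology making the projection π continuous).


X/∼ = {[77], [78=79]}; |τ_Q| = 3.

Equivalence classes: [77], [78=79].
Quotient map π: X → X/∼ sends 77 ↦ [77], 78 ↦ [78=79], 79 ↦ [78=79].
For each subset V ⊆ X/∼, compute π^{-1}(V) ⊆ X and check whether π^{-1}(V) ∈ τ. V is open in τ_Q iff π^{-1}(V) ∈ τ.
  V = {}: π^{-1}(V) = ∅ ∈ τ ✓.
  V = {[77]}: π^{-1}(V) = {77} ∉ τ ✗.
  V = {[78=79]}: π^{-1}(V) = {78, 79} ∈ τ ✓.
  V = {[77], [78=79]}: π^{-1}(V) = {77, 78, 79} ∈ τ ✓.
Open sets in the quotient: τ_Q = {{}, {[78=79]}, {[77], [78=79]}} (3 elements).


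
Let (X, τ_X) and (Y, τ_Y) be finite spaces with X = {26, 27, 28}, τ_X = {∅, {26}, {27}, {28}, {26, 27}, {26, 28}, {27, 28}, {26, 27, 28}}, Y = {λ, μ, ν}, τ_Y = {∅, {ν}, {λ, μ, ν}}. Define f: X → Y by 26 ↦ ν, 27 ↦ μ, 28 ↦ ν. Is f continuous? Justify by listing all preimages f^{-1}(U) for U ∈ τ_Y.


f IS continuous.

Compute f^{-1}(U) for each U ∈ τ_Y:
  U = ∅: f^{-1}(U) = ∅ ∈ τ_X ✓.
  U = {ν}: f^{-1}(U) = {26, 28} ∈ τ_X ✓.
  U = {λ, μ, ν}: f^{-1}(U) = {26, 27, 28} ∈ τ_X ✓.
Every preimage lies in τ_X, so f IS continuous.


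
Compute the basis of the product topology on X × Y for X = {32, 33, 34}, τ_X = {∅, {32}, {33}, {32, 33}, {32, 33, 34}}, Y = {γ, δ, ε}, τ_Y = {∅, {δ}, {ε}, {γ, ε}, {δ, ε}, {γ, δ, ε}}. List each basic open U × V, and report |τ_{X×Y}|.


Basis B = {∅ × ∅, {32} × {δ}, {32} × {ε}, {33} × {δ}, {33} × {ε}, {32} × {γ, ε}, {32} × {δ, ε}, {32, 33} × {δ}, {32, 33} × {ε}, {33} × {γ, ε}, {33} × {δ, ε}, {32} × {γ, δ, ε}, {32, 33, 34} × {δ}, {32, 33, 34} × {ε}, {33} × {γ, δ, ε}, {32, 33} × {γ, ε}, {32, 33} × {δ, ε}, {32, 33} × {γ, δ, ε}, {32, 33, 34} × {γ, ε}, {32, 33, 34} × {δ, ε}, {32, 33, 34} × {γ, δ, ε}}; |τ_{X×Y}| = 70.

Enumerate products U × V with U ∈ τ_X, V ∈ τ_Y (deduplicated):
  ∅ × ∅ = {} (∅)
  {32} × {δ} = {(32,δ)}
  {32} × {ε} = {(32,ε)}
  {33} × {δ} = {(33,δ)}
  {33} × {ε} = {(33,ε)}
  {32} × {γ, ε} = {(32,γ), (32,ε)}
  {32} × {δ, ε} = {(32,δ), (32,ε)}
  {32, 33} × {δ} = {(32,δ), (33,δ)}
  {32, 33} × {ε} = {(32,ε), (33,ε)}
  {33} × {γ, ε} = {(33,γ), (33,ε)}
  {33} × {δ, ε} = {(33,δ), (33,ε)}
  {32} × {γ, δ, ε} = {(32,γ), (32,δ), (32,ε)}
  {32, 33, 34} × {δ} = {(32,δ), (33,δ), (34,δ)}
  {32, 33, 34} × {ε} = {(32,ε), (33,ε), (34,ε)}
  {33} × {γ, δ, ε} = {(33,γ), (33,δ), (33,ε)}
  {32, 33} × {γ, ε} = {(32,γ), (32,ε), (33,γ), (33,ε)}
  {32, 33} × {δ, ε} = {(32,δ), (32,ε), (33,δ), (33,ε)}
  {32, 33} × {γ, δ, ε} = {(32,γ), (32,δ), (32,ε), (33,γ), (33,δ), (33,ε)}
  {32, 33, 34} × {γ, ε} = {(32,γ), (32,ε), (33,γ), (33,ε), (34,γ), (34,ε)}
  {32, 33, 34} × {δ, ε} = {(32,δ), (32,ε), (33,δ), (33,ε), (34,δ), (34,ε)}
  {32, 33, 34} × {γ, δ, ε} = {(32,γ), (32,δ), (32,ε), (33,γ), (33,δ), (33,ε), (34,γ), (34,δ), (34,ε)}
These 21 distinct sets form the basis B.
Close under arbitrary unions to get τ_{X×Y}; counting gives |τ_{X×Y}| = 70.


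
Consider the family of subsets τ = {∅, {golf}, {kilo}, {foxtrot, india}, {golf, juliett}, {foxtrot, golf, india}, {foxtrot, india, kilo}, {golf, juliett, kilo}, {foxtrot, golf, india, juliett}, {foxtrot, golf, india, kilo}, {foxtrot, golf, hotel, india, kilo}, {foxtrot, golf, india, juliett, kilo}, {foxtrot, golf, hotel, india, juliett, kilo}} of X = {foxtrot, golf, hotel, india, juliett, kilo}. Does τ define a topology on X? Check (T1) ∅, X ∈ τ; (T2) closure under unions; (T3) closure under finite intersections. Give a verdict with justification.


τ is NOT a topology on X.

Axiom (T1): ∅ ∈ τ? Yes; X ∈ τ? Yes.
Axiom (T2/T3): check pairwise unions and intersections of members of τ.
Counterexample for (T2): {golf} ∪ {kilo} = {golf, kilo} ∉ τ. Therefore τ is NOT a topology.


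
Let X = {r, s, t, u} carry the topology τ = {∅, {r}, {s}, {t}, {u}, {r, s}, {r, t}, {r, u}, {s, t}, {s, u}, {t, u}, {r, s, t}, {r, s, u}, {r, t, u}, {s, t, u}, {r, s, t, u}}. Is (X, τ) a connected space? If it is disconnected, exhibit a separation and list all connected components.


(X, τ) is disconnected; components = [{r}, {s}, {t}, {u}].

Find clopen sets (U ∈ τ with X ∖ U ∈ τ):
  U = ∅, X ∖ U = {r, s, t, u} — both open, so U is clopen.
  U = {r}, X ∖ U = {s, t, u} — both open, so U is clopen.
  U = {s}, X ∖ U = {r, t, u} — both open, so U is clopen.
  U = {t}, X ∖ U = {r, s, u} — both open, so U is clopen.
  U = {u}, X ∖ U = {r, s, t} — both open, so U is clopen.
  U = {r, s}, X ∖ U = {t, u} — both open, so U is clopen.
  U = {r, t}, X ∖ U = {s, u} — both open, so U is clopen.
  U = {r, u}, X ∖ U = {s, t} — both open, so U is clopen.
  U = {s, t}, X ∖ U = {r, u} — both open, so U is clopen.
  U = {s, u}, X ∖ U = {r, t} — both open, so U is clopen.
  U = {t, u}, X ∖ U = {r, s} — both open, so U is clopen.
  U = {r, s, t}, X ∖ U = {u} — both open, so U is clopen.
  U = {r, s, u}, X ∖ U = {t} — both open, so U is clopen.
  U = {r, t, u}, X ∖ U = {s} — both open, so U is clopen.
  U = {s, t, u}, X ∖ U = {r} — both open, so U is clopen.
  U = {r, s, t, u}, X ∖ U = ∅ — both open, so U is clopen.
Nontrivial clopen(s) exist: e.g. {t}. So (X, τ) is disconnected.
Compute connected components by grouping points that agree on all clopens:
  component: {r}
  component: {s}
  component: {t}
  component: {u}


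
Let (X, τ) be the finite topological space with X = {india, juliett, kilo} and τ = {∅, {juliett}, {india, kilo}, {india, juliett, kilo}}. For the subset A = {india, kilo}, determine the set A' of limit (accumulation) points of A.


A' = {india, kilo}

For each x ∈ X, list the open sets U ∈ τ with x ∈ U, then check whether U ∩ (A ∖ {x}) ≠ ∅ for every such U.
  x = india: opens ∋ x are {india, kilo}, {india, juliett, kilo}; each meets A ∖ {india}, so x IS a limit point.
  x = juliett: open {juliett} ∋ x has {juliett} ∩ (A ∖ {juliett}) = ∅, so x is NOT a limit point.
  x = kilo: opens ∋ x are {india, kilo}, {india, juliett, kilo}; each meets A ∖ {kilo}, so x IS a limit point.
Collecting: A' = {india, kilo}.


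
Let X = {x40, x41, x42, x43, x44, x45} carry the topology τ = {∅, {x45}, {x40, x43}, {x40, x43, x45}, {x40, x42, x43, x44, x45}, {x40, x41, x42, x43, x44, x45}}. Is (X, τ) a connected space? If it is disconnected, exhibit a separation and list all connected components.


(X, τ) is connected.

Find clopen sets (U ∈ τ with X ∖ U ∈ τ):
  U = ∅, X ∖ U = {x40, x41, x42, x43, x44, x45} — both open, so U is clopen.
  U = {x40, x41, x42, x43, x44, x45}, X ∖ U = ∅ — both open, so U is clopen.
Only trivial clopens (∅ and X) exist, so (X, τ) is connected.
Compute connected components by grouping points that agree on all clopens:
  component: {x40, x41, x42, x43, x44, x45}


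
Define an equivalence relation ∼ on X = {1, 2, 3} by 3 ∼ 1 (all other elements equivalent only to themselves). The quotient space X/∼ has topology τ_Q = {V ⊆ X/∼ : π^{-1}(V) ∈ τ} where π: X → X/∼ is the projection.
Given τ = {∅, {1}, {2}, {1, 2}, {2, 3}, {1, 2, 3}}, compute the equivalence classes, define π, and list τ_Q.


X/∼ = {[1=3], [2]}; |τ_Q| = 3.

Equivalence classes: [1=3], [2].
Quotient map π: X → X/∼ sends 1 ↦ [1=3], 2 ↦ [2], 3 ↦ [1=3].
For each subset V ⊆ X/∼, compute π^{-1}(V) ⊆ X and check whether π^{-1}(V) ∈ τ. V is open in τ_Q iff π^{-1}(V) ∈ τ.
  V = {}: π^{-1}(V) = ∅ ∈ τ ✓.
  V = {[1=3]}: π^{-1}(V) = {1, 3} ∉ τ ✗.
  V = {[2]}: π^{-1}(V) = {2} ∈ τ ✓.
  V = {[1=3], [2]}: π^{-1}(V) = {1, 2, 3} ∈ τ ✓.
Open sets in the quotient: τ_Q = {{}, {[2]}, {[1=3], [2]}} (3 elements).


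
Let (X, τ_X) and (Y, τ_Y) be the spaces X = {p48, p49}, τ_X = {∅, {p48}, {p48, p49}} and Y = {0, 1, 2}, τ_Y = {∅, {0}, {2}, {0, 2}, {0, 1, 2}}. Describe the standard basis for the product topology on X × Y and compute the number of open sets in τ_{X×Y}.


Basis B = {∅ × ∅, {p48} × {0}, {p48} × {2}, {p48} × {0, 2}, {p48, p49} × {0}, {p48, p49} × {2}, {p48} × {0, 1, 2}, {p48, p49} × {0, 2}, {p48, p49} × {0, 1, 2}}; |τ_{X×Y}| = 14.

Enumerate products U × V with U ∈ τ_X, V ∈ τ_Y (deduplicated):
  ∅ × ∅ = {} (∅)
  {p48} × {0} = {(p48,0)}
  {p48} × {2} = {(p48,2)}
  {p48} × {0, 2} = {(p48,0), (p48,2)}
  {p48, p49} × {0} = {(p48,0), (p49,0)}
  {p48, p49} × {2} = {(p48,2), (p49,2)}
  {p48} × {0, 1, 2} = {(p48,0), (p48,1), (p48,2)}
  {p48, p49} × {0, 2} = {(p48,0), (p48,2), (p49,0), (p49,2)}
  {p48, p49} × {0, 1, 2} = {(p48,0), (p48,1), (p48,2), (p49,0), (p49,1), (p49,2)}
These 9 distinct sets form the basis B.
Close under arbitrary unions to get τ_{X×Y}; counting gives |τ_{X×Y}| = 14.


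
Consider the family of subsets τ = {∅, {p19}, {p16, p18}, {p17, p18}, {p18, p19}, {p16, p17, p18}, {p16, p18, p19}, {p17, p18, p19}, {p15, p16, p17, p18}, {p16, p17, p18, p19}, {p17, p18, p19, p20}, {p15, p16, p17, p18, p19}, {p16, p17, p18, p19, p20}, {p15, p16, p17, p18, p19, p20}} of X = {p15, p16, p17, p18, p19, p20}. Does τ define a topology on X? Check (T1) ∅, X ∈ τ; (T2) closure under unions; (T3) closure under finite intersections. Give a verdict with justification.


τ is NOT a topology on X.

Axiom (T1): ∅ ∈ τ? Yes; X ∈ τ? Yes.
Axiom (T2/T3): check pairwise unions and intersections of members of τ.
Counterexample for (T3): {p16, p18} ∩ {p17, p18} = {p18} ∉ τ. Therefore τ is NOT a topology.


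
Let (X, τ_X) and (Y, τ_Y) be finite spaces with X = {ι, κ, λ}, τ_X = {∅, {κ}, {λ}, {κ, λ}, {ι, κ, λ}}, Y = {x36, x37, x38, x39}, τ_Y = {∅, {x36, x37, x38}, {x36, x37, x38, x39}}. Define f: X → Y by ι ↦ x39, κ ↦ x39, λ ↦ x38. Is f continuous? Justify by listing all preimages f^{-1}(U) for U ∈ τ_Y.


f IS continuous.

Compute f^{-1}(U) for each U ∈ τ_Y:
  U = ∅: f^{-1}(U) = ∅ ∈ τ_X ✓.
  U = {x36, x37, x38}: f^{-1}(U) = {λ} ∈ τ_X ✓.
  U = {x36, x37, x38, x39}: f^{-1}(U) = {ι, κ, λ} ∈ τ_X ✓.
Every preimage lies in τ_X, so f IS continuous.


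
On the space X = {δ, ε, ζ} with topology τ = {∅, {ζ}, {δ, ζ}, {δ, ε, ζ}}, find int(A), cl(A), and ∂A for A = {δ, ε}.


int(A) = ∅, cl(A) = {δ, ε}, ∂A = {δ, ε}.

Closed sets in (X, τ) are complements of opens:
  closed(X, τ) = {∅, {ε}, {δ, ε}, {δ, ε, ζ}}.
int(A) = ⋃ {U ∈ τ : U ⊆ A}. Opens contained in A: ∅.
Taking the union of these: int(A) = ∅.
cl(A) = ⋂ {C closed : A ⊆ C}. Closed sets containing A: {δ, ε}, {δ, ε, ζ}.
Intersecting these: cl(A) = {δ, ε}.
∂A = cl(A) ∖ int(A) = {δ, ε} ∖ ∅ = {δ, ε}.


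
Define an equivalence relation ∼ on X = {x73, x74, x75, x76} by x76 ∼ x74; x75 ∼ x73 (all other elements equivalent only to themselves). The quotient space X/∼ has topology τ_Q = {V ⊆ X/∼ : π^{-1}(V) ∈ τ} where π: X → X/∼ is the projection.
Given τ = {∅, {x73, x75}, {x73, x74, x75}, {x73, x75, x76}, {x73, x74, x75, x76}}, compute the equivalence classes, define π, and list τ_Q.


X/∼ = {[x73=x75], [x74=x76]}; |τ_Q| = 3.

Equivalence classes: [x73=x75], [x74=x76].
Quotient map π: X → X/∼ sends x73 ↦ [x73=x75], x74 ↦ [x74=x76], x75 ↦ [x73=x75], x76 ↦ [x74=x76].
For each subset V ⊆ X/∼, compute π^{-1}(V) ⊆ X and check whether π^{-1}(V) ∈ τ. V is open in τ_Q iff π^{-1}(V) ∈ τ.
  V = {}: π^{-1}(V) = ∅ ∈ τ ✓.
  V = {[x73=x75]}: π^{-1}(V) = {x73, x75} ∈ τ ✓.
  V = {[x74=x76]}: π^{-1}(V) = {x74, x76} ∉ τ ✗.
  V = {[x73=x75], [x74=x76]}: π^{-1}(V) = {x73, x74, x75, x76} ∈ τ ✓.
Open sets in the quotient: τ_Q = {{}, {[x73=x75]}, {[x73=x75], [x74=x76]}} (3 elements).


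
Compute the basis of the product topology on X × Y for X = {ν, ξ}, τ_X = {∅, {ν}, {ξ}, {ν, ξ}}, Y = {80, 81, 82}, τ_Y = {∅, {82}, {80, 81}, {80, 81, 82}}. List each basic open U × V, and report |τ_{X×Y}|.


Basis B = {∅ × ∅, {ν} × {82}, {ξ} × {82}, {ν} × {80, 81}, {ν, ξ} × {82}, {ξ} × {80, 81}, {ν} × {80, 81, 82}, {ξ} × {80, 81, 82}, {ν, ξ} × {80, 81}, {ν, ξ} × {80, 81, 82}}; |τ_{X×Y}| = 16.

Enumerate products U × V with U ∈ τ_X, V ∈ τ_Y (deduplicated):
  ∅ × ∅ = {} (∅)
  {ν} × {82} = {(ν,82)}
  {ξ} × {82} = {(ξ,82)}
  {ν} × {80, 81} = {(ν,80), (ν,81)}
  {ν, ξ} × {82} = {(ν,82), (ξ,82)}
  {ξ} × {80, 81} = {(ξ,80), (ξ,81)}
  {ν} × {80, 81, 82} = {(ν,80), (ν,81), (ν,82)}
  {ξ} × {80, 81, 82} = {(ξ,80), (ξ,81), (ξ,82)}
  {ν, ξ} × {80, 81} = {(ν,80), (ν,81), (ξ,80), (ξ,81)}
  {ν, ξ} × {80, 81, 82} = {(ν,80), (ν,81), (ν,82), (ξ,80), (ξ,81), (ξ,82)}
These 10 distinct sets form the basis B.
Close under arbitrary unions to get τ_{X×Y}; counting gives |τ_{X×Y}| = 16.


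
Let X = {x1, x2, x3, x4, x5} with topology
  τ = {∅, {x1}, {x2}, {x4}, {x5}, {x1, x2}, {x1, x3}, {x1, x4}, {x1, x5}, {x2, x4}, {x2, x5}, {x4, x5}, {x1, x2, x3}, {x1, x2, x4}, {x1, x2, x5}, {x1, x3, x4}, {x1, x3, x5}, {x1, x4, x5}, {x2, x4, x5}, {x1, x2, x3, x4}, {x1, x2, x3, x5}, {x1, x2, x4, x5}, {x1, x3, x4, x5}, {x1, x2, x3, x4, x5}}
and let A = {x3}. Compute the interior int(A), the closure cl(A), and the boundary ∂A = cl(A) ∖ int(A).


int(A) = ∅, cl(A) = {x3}, ∂A = {x3}.

Closed sets in (X, τ) are complements of opens:
  closed(X, τ) = {∅, {x2}, {x3}, {x4}, {x5}, {x1, x3}, {x2, x3}, {x2, x4}, {x2, x5}, {x3, x4}, {x3, x5}, {x4, x5}, {x1, x2, x3}, {x1, x3, x4}, {x1, x3, x5}, {x2, x3, x4}, {x2, x3, x5}, {x2, x4, x5}, {x3, x4, x5}, {x1, x2, x3, x4}, {x1, x2, x3, x5}, {x1, x3, x4, x5}, {x2, x3, x4, x5}, {x1, x2, x3, x4, x5}}.
int(A) = ⋃ {U ∈ τ : U ⊆ A}. Opens contained in A: ∅.
Taking the union of these: int(A) = ∅.
cl(A) = ⋂ {C closed : A ⊆ C}. Closed sets containing A: {x3}, {x1, x3}, {x2, x3}, {x3, x4}, {x3, x5}, {x1, x2, x3}, {x1, x3, x4}, {x1, x3, x5}, {x2, x3, x4}, {x2, x3, x5}, {x3, x4, x5}, {x1, x2, x3, x4}, {x1, x2, x3, x5}, {x1, x3, x4, x5}, {x2, x3, x4, x5}, {x1, x2, x3, x4, x5}.
Intersecting these: cl(A) = {x3}.
∂A = cl(A) ∖ int(A) = {x3} ∖ ∅ = {x3}.


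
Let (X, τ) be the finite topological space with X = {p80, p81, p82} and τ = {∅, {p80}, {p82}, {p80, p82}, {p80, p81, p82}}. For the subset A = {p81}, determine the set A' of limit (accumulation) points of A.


A' = ∅

For each x ∈ X, list the open sets U ∈ τ with x ∈ U, then check whether U ∩ (A ∖ {x}) ≠ ∅ for every such U.
  x = p80: open {p80} ∋ x has {p80} ∩ (A ∖ {p80}) = ∅, so x is NOT a limit point.
  x = p81: open {p80, p81, p82} ∋ x has {p80, p81, p82} ∩ (A ∖ {p81}) = ∅, so x is NOT a limit point.
  x = p82: open {p82} ∋ x has {p82} ∩ (A ∖ {p82}) = ∅, so x is NOT a limit point.
Collecting: A' = ∅.


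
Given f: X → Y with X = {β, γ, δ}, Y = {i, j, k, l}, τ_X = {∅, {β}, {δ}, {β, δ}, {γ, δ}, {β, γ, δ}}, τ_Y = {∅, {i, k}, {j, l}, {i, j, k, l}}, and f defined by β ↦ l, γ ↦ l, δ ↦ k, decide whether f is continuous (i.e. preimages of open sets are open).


f is NOT continuous.

Compute f^{-1}(U) for each U ∈ τ_Y:
  U = ∅: f^{-1}(U) = ∅ ∈ τ_X ✓.
  U = {i, k}: f^{-1}(U) = {δ} ∈ τ_X ✓.
  U = {j, l}: f^{-1}(U) = {β, γ} ∉ τ_X ✗.
  U = {i, j, k, l}: f^{-1}(U) = {β, γ, δ} ∈ τ_X ✓.
Found U = {j, l} with f^{-1}(U) = {β, γ} not in τ_X. Therefore f is NOT continuous.


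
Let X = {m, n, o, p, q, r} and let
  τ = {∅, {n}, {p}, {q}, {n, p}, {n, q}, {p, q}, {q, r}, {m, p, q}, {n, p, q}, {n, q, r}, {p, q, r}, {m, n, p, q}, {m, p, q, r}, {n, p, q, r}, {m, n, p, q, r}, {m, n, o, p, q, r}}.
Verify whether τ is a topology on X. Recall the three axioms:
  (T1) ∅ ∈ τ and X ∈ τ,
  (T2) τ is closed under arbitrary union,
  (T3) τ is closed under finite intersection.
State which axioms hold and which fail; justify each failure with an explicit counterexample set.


τ IS a topology on X.

Axiom (T1): ∅ ∈ τ? Yes; X ∈ τ? Yes.
Axiom (T2/T3): check pairwise unions and intersections of members of τ.
All pairwise intersections and unions checked — each lies in τ. Therefore τ satisfies (T1), (T2), (T3): it IS a topology on X.


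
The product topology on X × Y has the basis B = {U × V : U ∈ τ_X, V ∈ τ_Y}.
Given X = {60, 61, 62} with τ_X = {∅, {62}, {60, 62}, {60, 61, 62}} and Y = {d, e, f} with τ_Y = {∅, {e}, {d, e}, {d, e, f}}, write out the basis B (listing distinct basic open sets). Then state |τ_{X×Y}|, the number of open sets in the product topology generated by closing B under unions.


Basis B = {∅ × ∅, {62} × {e}, {60, 62} × {e}, {62} × {d, e}, {60, 61, 62} × {e}, {62} × {d, e, f}, {60, 62} × {d, e}, {60, 62} × {d, e, f}, {60, 61, 62} × {d, e}, {60, 61, 62} × {d, e, f}}; |τ_{X×Y}| = 20.

Enumerate products U × V with U ∈ τ_X, V ∈ τ_Y (deduplicated):
  ∅ × ∅ = {} (∅)
  {62} × {e} = {(62,e)}
  {60, 62} × {e} = {(60,e), (62,e)}
  {62} × {d, e} = {(62,d), (62,e)}
  {60, 61, 62} × {e} = {(60,e), (61,e), (62,e)}
  {62} × {d, e, f} = {(62,d), (62,e), (62,f)}
  {60, 62} × {d, e} = {(60,d), (60,e), (62,d), (62,e)}
  {60, 62} × {d, e, f} = {(60,d), (60,e), (60,f), (62,d), (62,e), (62,f)}
  {60, 61, 62} × {d, e} = {(60,d), (60,e), (61,d), (61,e), (62,d), (62,e)}
  {60, 61, 62} × {d, e, f} = {(60,d), (60,e), (60,f), (61,d), (61,e), (61,f), (62,d), (62,e), (62,f)}
These 10 distinct sets form the basis B.
Close under arbitrary unions to get τ_{X×Y}; counting gives |τ_{X×Y}| = 20.


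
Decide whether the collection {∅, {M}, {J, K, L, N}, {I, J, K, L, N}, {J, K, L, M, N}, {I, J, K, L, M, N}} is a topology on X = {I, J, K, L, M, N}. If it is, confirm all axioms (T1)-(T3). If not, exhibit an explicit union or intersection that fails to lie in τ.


τ IS a topology on X.

Axiom (T1): ∅ ∈ τ? Yes; X ∈ τ? Yes.
Axiom (T2/T3): check pairwise unions and intersections of members of τ.
All pairwise intersections and unions checked — each lies in τ. Therefore τ satisfies (T1), (T2), (T3): it IS a topology on X.


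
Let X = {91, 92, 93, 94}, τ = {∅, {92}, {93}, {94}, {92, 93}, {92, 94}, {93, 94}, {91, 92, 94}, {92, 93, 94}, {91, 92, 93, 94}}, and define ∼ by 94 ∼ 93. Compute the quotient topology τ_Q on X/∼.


X/∼ = {[91], [92], [93=94]}; |τ_Q| = 5.

Equivalence classes: [91], [92], [93=94].
Quotient map π: X → X/∼ sends 91 ↦ [91], 92 ↦ [92], 93 ↦ [93=94], 94 ↦ [93=94].
For each subset V ⊆ X/∼, compute π^{-1}(V) ⊆ X and check whether π^{-1}(V) ∈ τ. V is open in τ_Q iff π^{-1}(V) ∈ τ.
  V = {}: π^{-1}(V) = ∅ ∈ τ ✓.
  V = {[91]}: π^{-1}(V) = {91} ∉ τ ✗.
  V = {[92]}: π^{-1}(V) = {92} ∈ τ ✓.
  V = {[91], [92]}: π^{-1}(V) = {91, 92} ∉ τ ✗.
  V = {[93=94]}: π^{-1}(V) = {93, 94} ∈ τ ✓.
  V = {[91], [93=94]}: π^{-1}(V) = {91, 93, 94} ∉ τ ✗.
  V = {[92], [93=94]}: π^{-1}(V) = {92, 93, 94} ∈ τ ✓.
  V = {[91], [92], [93=94]}: π^{-1}(V) = {91, 92, 93, 94} ∈ τ ✓.
Open sets in the quotient: τ_Q = {{}, {[92]}, {[93=94]}, {[92], [93=94]}, {[91], [92], [93=94]}} (5 elements).


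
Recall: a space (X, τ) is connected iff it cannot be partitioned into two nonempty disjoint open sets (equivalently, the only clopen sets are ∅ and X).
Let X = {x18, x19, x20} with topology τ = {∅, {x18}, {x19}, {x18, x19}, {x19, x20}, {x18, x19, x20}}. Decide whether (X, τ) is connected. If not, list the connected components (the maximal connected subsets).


(X, τ) is disconnected; components = [{x18}, {x19, x20}].

Find clopen sets (U ∈ τ with X ∖ U ∈ τ):
  U = ∅, X ∖ U = {x18, x19, x20} — both open, so U is clopen.
  U = {x18}, X ∖ U = {x19, x20} — both open, so U is clopen.
  U = {x19, x20}, X ∖ U = {x18} — both open, so U is clopen.
  U = {x18, x19, x20}, X ∖ U = ∅ — both open, so U is clopen.
Nontrivial clopen(s) exist: e.g. {x18}. So (X, τ) is disconnected.
Compute connected components by grouping points that agree on all clopens:
  component: {x18}
  component: {x19, x20}


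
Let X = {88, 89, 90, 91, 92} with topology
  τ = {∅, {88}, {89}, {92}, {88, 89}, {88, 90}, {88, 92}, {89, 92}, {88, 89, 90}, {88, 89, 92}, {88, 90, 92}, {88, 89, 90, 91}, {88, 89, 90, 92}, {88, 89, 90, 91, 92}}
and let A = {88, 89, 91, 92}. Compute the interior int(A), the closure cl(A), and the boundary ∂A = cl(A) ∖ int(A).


int(A) = {88, 89, 92}, cl(A) = {88, 89, 90, 91, 92}, ∂A = {90, 91}.

Closed sets in (X, τ) are complements of opens:
  closed(X, τ) = {∅, {91}, {92}, {89, 91}, {90, 91}, {91, 92}, {88, 90, 91}, {89, 90, 91}, {89, 91, 92}, {90, 91, 92}, {88, 89, 90, 91}, {88, 90, 91, 92}, {89, 90, 91, 92}, {88, 89, 90, 91, 92}}.
int(A) = ⋃ {U ∈ τ : U ⊆ A}. Opens contained in A: ∅, {88}, {89}, {92}, {88, 89}, {88, 92}, {89, 92}, {88, 89, 92}.
Taking the union of these: int(A) = {88, 89, 92}.
cl(A) = ⋂ {C closed : A ⊆ C}. Closed sets containing A: {88, 89, 90, 91, 92}.
Intersecting these: cl(A) = {88, 89, 90, 91, 92}.
∂A = cl(A) ∖ int(A) = {88, 89, 90, 91, 92} ∖ {88, 89, 92} = {90, 91}.
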